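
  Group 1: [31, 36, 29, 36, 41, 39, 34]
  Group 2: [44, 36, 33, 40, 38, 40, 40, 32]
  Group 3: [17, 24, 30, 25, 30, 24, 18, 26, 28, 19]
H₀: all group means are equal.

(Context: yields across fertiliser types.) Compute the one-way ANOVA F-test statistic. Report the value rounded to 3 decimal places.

test statistic = 25.126

Group means [35.14, 37.88, 24.10], grand mean 31.600
SSB = Σnᵢ(x̄ᵢ−x̄)² = 965.368; SSW = ΣΣ(x−x̄ᵢ)² = 422.632
MSB = 965.368/2 = 482.6839; MSW = 422.632/22 = 19.2106
F = MSB/MSW = 25.1260
df = (2, 22)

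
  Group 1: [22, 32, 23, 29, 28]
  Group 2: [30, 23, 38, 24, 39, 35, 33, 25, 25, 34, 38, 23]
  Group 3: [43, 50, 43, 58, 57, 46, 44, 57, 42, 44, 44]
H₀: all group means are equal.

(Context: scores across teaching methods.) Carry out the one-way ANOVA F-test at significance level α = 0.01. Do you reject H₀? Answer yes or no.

Group means [26.80, 30.58, 48.00], grand mean 36.750
SSB = Σnᵢ(x̄ᵢ−x̄)² = 2343.533; SSW = ΣΣ(x−x̄ᵢ)² = 913.717
MSB = 2343.533/2 = 1171.7667; MSW = 913.717/25 = 36.5487
F = MSB/MSW = 32.0604
df = (2, 25)
p-value (upper-tail) = 0.00000
At α=0.01: p < α → reject H₀

reject H₀: yes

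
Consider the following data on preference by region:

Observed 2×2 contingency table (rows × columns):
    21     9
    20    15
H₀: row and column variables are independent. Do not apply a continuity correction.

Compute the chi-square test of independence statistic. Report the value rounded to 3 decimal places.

test statistic = 1.147

Row totals [30, 35], col totals [41, 24], n=65
χ² = (21−18.92)²/18.92 + (9−11.08)²/11.08 + (20−22.08)²/22.08 + (15−12.92)²/12.92 = 1.1466
df = 1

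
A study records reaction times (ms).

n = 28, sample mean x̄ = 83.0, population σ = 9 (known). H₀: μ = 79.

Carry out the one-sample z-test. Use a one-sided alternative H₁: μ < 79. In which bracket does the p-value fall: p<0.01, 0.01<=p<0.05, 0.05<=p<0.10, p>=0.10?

SE = σ/√n = 9/√28 = 1.7008
z = (x̄−μ₀)/SE = (83.0−79)/1.7008 = 2.3518
p-value (one-sided, H₁ less) = 0.99066
→ bracket: p>=0.10

p-value bracket: p>=0.10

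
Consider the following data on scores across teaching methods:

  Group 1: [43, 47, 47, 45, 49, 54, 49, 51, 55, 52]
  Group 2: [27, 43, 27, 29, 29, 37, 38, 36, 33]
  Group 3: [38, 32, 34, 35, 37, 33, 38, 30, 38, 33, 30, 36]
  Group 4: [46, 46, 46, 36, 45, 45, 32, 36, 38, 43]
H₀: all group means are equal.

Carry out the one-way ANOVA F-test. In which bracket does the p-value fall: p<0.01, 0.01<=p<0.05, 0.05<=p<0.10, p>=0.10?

Group means [49.20, 33.22, 34.50, 41.30], grand mean 39.463
SSB = Σnᵢ(x̄ᵢ−x̄)² = 1627.940; SSW = ΣΣ(x−x̄ᵢ)² = 734.256
MSB = 1627.940/3 = 542.6465; MSW = 734.256/37 = 19.8447
F = MSB/MSW = 27.3446
df = (3, 37)
p-value (upper-tail) = 0.00000
→ bracket: p<0.01

p-value bracket: p<0.01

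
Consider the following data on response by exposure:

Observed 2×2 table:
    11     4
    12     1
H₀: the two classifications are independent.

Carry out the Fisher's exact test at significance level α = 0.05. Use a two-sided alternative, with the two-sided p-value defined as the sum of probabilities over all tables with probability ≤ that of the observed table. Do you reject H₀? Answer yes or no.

reject H₀: no

Margins: r₁=15, r₂=13, c₁=23, c₂=5, n=28
p_obs = C(15,11)·C(13,12)/C(28,23); sum pmf over tables with pmf ≤ p_obs
p-value (two-sided) = 0.33333
At α=0.05: p ≥ α → fail to reject H₀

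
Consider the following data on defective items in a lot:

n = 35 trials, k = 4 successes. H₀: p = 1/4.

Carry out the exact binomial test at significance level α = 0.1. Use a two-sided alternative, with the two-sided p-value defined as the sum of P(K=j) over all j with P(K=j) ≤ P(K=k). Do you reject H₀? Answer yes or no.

Exact binomial: n=35, k=4, p₀=1/4=0.2500
P(X=j) = C(n,j)·p₀^j·(1−p₀)^(n−j); p = Σ P(X=j) over j with P(X=j) ≤ P(X=4)
p-value (two-sided) = 0.07734
At α=0.1: p < α → reject H₀

reject H₀: yes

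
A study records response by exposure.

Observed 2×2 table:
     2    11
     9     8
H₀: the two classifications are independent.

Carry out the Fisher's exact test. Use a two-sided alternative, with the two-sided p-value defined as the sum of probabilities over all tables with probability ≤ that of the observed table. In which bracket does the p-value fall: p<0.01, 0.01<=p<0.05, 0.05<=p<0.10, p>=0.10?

Margins: r₁=13, r₂=17, c₁=11, c₂=19, n=30
p_obs = C(13,2)·C(17,9)/C(30,11); sum pmf over tables with pmf ≤ p_obs
p-value (two-sided) = 0.05746
→ bracket: 0.05<=p<0.10

p-value bracket: 0.05<=p<0.10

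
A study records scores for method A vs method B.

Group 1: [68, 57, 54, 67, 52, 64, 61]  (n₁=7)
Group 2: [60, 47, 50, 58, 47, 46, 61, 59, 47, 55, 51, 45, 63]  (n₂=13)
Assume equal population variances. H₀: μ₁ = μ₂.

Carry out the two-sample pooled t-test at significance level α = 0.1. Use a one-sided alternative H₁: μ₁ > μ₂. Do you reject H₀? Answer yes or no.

reject H₀: yes

x̄₁=60.429, s₁=6.294, n₁=7
x̄₂=53.000, s₂=6.532, n₂=13
s_p² = [6·6.294² + 12·6.532²]/18 = 41.6508
SE = √(s_p²·(1/7+1/13)) = 3.0256
t = (60.429−53.000)/3.0256 = 2.4553
df = 18
p-value (one-sided, H₁ greater) = 0.01224
At α=0.1: p < α → reject H₀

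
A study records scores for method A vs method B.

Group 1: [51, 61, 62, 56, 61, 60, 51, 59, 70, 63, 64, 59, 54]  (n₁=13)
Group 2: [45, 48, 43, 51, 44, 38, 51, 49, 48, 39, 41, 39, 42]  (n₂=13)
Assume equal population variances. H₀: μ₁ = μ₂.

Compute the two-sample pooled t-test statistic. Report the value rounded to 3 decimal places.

x̄₁=59.308, s₁=5.329, n₁=13
x̄₂=44.462, s₂=4.594, n₂=13
s_p² = [12·5.329² + 12·4.594²]/24 = 24.7500
SE = √(s_p²·(1/13+1/13)) = 1.9513
t = (59.308−44.462)/1.9513 = 7.6082
df = 24

test statistic = 7.608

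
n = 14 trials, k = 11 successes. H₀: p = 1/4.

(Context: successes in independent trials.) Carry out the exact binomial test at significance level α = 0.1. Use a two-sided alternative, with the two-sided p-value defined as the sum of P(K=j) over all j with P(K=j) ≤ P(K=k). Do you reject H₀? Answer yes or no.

reject H₀: yes

Exact binomial: n=14, k=11, p₀=1/4=0.2500
P(X=j) = C(n,j)·p₀^j·(1−p₀)^(n−j); p = Σ P(X=j) over j with P(X=j) ≤ P(X=11)
p-value (two-sided) = 0.00004
At α=0.1: p < α → reject H₀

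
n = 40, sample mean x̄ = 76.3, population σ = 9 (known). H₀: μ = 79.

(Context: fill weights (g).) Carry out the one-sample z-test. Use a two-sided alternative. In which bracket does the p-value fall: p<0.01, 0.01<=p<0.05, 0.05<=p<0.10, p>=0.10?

SE = σ/√n = 9/√40 = 1.4230
z = (x̄−μ₀)/SE = (76.3−79)/1.4230 = -1.8974
p-value (two-sided) = 0.05778
→ bracket: 0.05<=p<0.10

p-value bracket: 0.05<=p<0.10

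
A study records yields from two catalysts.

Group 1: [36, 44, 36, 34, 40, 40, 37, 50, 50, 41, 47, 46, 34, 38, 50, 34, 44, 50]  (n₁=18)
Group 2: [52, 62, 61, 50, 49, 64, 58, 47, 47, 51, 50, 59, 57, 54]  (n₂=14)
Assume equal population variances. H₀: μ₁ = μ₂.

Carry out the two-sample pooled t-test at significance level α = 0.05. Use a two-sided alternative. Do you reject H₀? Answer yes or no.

reject H₀: yes

x̄₁=41.722, s₁=6.027, n₁=18
x̄₂=54.357, s₂=5.746, n₂=14
s_p² = [17·6.027² + 13·5.746²]/30 = 34.8942
SE = √(s_p²·(1/18+1/14)) = 2.1050
t = (41.722−54.357)/2.1050 = -6.0023
df = 30
p-value (two-sided) = 0.00000
At α=0.05: p < α → reject H₀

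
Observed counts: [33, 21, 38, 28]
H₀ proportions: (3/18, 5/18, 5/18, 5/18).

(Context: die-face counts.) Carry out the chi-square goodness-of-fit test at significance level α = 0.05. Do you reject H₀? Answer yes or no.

n = 120; E_i = n·p_i = [20.00, 33.33, 33.33, 33.33]
χ² = (33−20.00)²/20.00 + (21−33.33)²/33.33 + (38−33.33)²/33.33 + (28−33.33)²/33.33 = 14.5200
df = 3
p-value (upper-tail) = 0.00228
At α=0.05: p < α → reject H₀

reject H₀: yes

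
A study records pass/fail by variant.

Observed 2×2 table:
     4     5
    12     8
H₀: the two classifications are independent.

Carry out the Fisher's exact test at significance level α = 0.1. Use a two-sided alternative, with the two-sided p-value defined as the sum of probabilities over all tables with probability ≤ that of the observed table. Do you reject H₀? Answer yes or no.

reject H₀: no

Margins: r₁=9, r₂=20, c₁=16, c₂=13, n=29
p_obs = C(9,4)·C(20,12)/C(29,16); sum pmf over tables with pmf ≤ p_obs
p-value (two-sided) = 0.68816
At α=0.1: p ≥ α → fail to reject H₀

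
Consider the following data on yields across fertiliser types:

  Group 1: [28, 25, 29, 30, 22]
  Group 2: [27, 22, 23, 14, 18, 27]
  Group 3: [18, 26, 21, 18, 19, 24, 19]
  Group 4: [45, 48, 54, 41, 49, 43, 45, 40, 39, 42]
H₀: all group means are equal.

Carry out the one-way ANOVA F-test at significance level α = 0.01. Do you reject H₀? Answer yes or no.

reject H₀: yes

Group means [26.80, 21.83, 20.71, 44.60], grand mean 30.571
SSB = Σnᵢ(x̄ᵢ−x̄)² = 3177.395; SSW = ΣΣ(x−x̄ᵢ)² = 427.462
MSB = 3177.395/3 = 1059.1317; MSW = 427.462/24 = 17.8109
F = MSB/MSW = 59.4653
df = (3, 24)
p-value (upper-tail) = 0.00000
At α=0.01: p < α → reject H₀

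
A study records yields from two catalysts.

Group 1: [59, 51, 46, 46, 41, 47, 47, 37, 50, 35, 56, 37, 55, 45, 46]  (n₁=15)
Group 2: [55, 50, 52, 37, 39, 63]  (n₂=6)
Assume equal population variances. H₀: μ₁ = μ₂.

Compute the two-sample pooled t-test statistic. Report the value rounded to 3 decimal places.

x̄₁=46.533, s₁=7.060, n₁=15
x̄₂=49.333, s₂=9.852, n₂=6
s_p² = [14·7.060² + 5·9.852²]/19 = 62.2667
SE = √(s_p²·(1/15+1/6)) = 3.8117
t = (46.533−49.333)/3.8117 = -0.7346
df = 19

test statistic = -0.735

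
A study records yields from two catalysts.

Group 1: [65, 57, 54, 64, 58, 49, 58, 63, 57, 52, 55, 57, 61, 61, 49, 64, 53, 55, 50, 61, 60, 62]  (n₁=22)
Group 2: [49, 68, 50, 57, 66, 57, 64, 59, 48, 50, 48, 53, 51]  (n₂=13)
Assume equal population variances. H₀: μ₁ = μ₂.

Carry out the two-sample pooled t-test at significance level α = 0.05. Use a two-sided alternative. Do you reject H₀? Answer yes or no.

reject H₀: no

x̄₁=57.500, s₁=4.935, n₁=22
x̄₂=55.385, s₂=7.054, n₂=13
s_p² = [21·4.935² + 12·7.054²]/33 = 33.5932
SE = √(s_p²·(1/22+1/13)) = 2.0276
t = (57.500−55.385)/2.0276 = 1.0433
df = 33
p-value (two-sided) = 0.30439
At α=0.05: p ≥ α → fail to reject H₀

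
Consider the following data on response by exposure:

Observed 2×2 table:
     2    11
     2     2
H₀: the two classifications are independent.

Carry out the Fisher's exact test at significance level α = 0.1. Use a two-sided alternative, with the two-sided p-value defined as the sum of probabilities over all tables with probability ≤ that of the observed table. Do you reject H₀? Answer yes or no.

Margins: r₁=13, r₂=4, c₁=4, c₂=13, n=17
p_obs = C(13,2)·C(4,2)/C(17,4); sum pmf over tables with pmf ≤ p_obs
p-value (two-sided) = 0.21891
At α=0.1: p ≥ α → fail to reject H₀

reject H₀: no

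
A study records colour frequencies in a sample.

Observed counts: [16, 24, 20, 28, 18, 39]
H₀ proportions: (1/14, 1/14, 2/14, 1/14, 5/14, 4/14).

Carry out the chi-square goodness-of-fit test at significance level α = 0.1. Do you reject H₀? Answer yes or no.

reject H₀: yes

n = 145; E_i = n·p_i = [10.36, 10.36, 20.71, 10.36, 51.79, 41.43]
χ² = (16−10.36)²/10.36 + (24−10.36)²/10.36 + (20−20.71)²/20.71 + (28−10.36)²/10.36 + (18−51.79)²/51.79 + (39−41.43)²/41.43 = 73.3083
df = 5
p-value (upper-tail) = 0.00000
At α=0.1: p < α → reject H₀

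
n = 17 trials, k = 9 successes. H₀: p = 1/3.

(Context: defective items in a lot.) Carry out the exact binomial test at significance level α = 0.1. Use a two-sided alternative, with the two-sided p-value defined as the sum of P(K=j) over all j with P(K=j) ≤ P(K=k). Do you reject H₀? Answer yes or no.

Exact binomial: n=17, k=9, p₀=1/3=0.3333
P(X=j) = C(n,j)·p₀^j·(1−p₀)^(n−j); p = Σ P(X=j) over j with P(X=j) ≤ P(X=9)
p-value (two-sided) = 0.11963
At α=0.1: p ≥ α → fail to reject H₀

reject H₀: no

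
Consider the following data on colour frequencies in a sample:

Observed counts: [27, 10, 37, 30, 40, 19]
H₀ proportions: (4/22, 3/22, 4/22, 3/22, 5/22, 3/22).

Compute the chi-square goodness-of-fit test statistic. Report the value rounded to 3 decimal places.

test statistic = 12.213

n = 163; E_i = n·p_i = [29.64, 22.23, 29.64, 22.23, 37.05, 22.23]
χ² = (27−29.64)²/29.64 + (10−22.23)²/22.23 + (37−29.64)²/29.64 + (30−22.23)²/22.23 + (40−37.05)²/37.05 + (19−22.23)²/22.23 = 12.2127
df = 5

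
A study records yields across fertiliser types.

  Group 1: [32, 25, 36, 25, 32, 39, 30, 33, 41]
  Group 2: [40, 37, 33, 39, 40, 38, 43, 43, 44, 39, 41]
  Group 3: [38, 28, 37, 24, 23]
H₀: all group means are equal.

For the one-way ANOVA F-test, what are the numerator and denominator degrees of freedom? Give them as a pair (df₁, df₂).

k = 3 groups, N = 25 total
df = (k−1, N−k) = (3−1, 25−3) = (2, 22)

degrees of freedom = [2, 22]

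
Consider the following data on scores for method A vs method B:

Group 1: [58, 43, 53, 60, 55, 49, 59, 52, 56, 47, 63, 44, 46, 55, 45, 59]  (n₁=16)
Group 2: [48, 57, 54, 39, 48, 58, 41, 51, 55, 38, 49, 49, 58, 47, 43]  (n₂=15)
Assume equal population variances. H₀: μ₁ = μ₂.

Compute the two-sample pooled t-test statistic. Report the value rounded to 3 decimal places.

x̄₁=52.750, s₁=6.372, n₁=16
x̄₂=49.000, s₂=6.644, n₂=15
s_p² = [15·6.372² + 14·6.644²]/29 = 42.3103
SE = √(s_p²·(1/16+1/15)) = 2.3378
t = (52.750−49.000)/2.3378 = 1.6041
df = 29

test statistic = 1.604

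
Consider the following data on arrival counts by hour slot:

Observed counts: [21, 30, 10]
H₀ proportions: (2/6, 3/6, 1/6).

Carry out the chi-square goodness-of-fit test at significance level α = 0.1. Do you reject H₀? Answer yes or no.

reject H₀: no

n = 61; E_i = n·p_i = [20.33, 30.50, 10.17]
χ² = (21−20.33)²/20.33 + (30−30.50)²/30.50 + (10−10.17)²/10.17 = 0.0328
df = 2
p-value (upper-tail) = 0.98374
At α=0.1: p ≥ α → fail to reject H₀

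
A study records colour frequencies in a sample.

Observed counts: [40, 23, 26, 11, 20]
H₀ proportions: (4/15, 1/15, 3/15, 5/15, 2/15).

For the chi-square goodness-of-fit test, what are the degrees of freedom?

degrees of freedom = 4

df = k − 1 = 5 − 1 = 4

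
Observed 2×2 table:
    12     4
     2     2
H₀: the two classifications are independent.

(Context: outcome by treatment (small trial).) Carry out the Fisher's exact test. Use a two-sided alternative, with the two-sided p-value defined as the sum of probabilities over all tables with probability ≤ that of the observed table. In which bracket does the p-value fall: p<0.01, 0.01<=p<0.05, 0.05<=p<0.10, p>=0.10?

p-value bracket: p>=0.10

Margins: r₁=16, r₂=4, c₁=14, c₂=6, n=20
p_obs = C(16,12)·C(4,2)/C(20,14); sum pmf over tables with pmf ≤ p_obs
p-value (two-sided) = 0.54923
→ bracket: p>=0.10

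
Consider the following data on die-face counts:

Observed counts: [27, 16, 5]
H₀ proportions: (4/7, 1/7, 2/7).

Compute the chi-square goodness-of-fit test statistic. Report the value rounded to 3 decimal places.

n = 48; E_i = n·p_i = [27.43, 6.86, 13.71]
χ² = (27−27.43)²/27.43 + (16−6.86)²/6.86 + (5−13.71)²/13.71 = 17.7344
df = 2

test statistic = 17.734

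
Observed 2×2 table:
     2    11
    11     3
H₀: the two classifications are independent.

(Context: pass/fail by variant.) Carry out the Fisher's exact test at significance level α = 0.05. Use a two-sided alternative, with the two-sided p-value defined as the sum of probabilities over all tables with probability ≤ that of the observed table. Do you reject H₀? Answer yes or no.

Margins: r₁=13, r₂=14, c₁=13, c₂=14, n=27
p_obs = C(13,2)·C(14,11)/C(27,13); sum pmf over tables with pmf ≤ p_obs
p-value (two-sided) = 0.00184
At α=0.05: p < α → reject H₀

reject H₀: yes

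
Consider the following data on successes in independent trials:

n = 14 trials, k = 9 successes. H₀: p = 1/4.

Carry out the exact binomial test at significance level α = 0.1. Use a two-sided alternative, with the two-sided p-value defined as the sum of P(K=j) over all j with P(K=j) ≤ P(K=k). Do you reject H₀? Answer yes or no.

Exact binomial: n=14, k=9, p₀=1/4=0.2500
P(X=j) = C(n,j)·p₀^j·(1−p₀)^(n−j); p = Σ P(X=j) over j with P(X=j) ≤ P(X=9)
p-value (two-sided) = 0.00215
At α=0.1: p < α → reject H₀

reject H₀: yes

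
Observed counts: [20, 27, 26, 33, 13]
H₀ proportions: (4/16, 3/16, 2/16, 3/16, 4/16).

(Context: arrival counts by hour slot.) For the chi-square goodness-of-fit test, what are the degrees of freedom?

df = k − 1 = 5 − 1 = 4

degrees of freedom = 4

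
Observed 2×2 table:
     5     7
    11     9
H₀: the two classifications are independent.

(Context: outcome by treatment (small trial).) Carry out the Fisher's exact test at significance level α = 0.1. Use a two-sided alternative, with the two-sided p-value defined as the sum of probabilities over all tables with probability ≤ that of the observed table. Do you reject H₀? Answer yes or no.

reject H₀: no

Margins: r₁=12, r₂=20, c₁=16, c₂=16, n=32
p_obs = C(12,5)·C(20,11)/C(32,16); sum pmf over tables with pmf ≤ p_obs
p-value (two-sided) = 0.71599
At α=0.1: p ≥ α → fail to reject H₀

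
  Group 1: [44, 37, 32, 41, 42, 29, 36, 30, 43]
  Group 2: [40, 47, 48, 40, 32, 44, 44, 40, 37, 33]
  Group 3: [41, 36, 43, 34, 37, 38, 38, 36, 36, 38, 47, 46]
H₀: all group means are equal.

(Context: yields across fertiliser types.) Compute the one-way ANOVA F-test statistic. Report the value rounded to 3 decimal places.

Group means [37.11, 40.50, 39.17], grand mean 39.000
SSB = Σnᵢ(x̄ᵢ−x̄)² = 54.944; SSW = ΣΣ(x−x̄ᵢ)² = 721.056
MSB = 54.944/2 = 27.4722; MSW = 721.056/28 = 25.7520
F = MSB/MSW = 1.0668
df = (2, 28)

test statistic = 1.067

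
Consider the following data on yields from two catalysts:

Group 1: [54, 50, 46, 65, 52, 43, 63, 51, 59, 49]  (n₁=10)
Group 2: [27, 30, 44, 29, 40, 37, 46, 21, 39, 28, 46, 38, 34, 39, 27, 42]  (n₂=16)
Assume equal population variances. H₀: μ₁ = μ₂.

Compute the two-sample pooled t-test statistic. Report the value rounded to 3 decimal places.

test statistic = 5.911

x̄₁=53.200, s₁=7.146, n₁=10
x̄₂=35.438, s₂=7.633, n₂=16
s_p² = [9·7.146² + 15·7.633²]/24 = 55.5641
SE = √(s_p²·(1/10+1/16)) = 3.0049
t = (53.200−35.438)/3.0049 = 5.9113
df = 24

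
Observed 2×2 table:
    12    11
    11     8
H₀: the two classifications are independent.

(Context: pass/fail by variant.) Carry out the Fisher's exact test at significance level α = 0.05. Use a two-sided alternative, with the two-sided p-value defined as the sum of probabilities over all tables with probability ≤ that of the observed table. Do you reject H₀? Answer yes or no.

Margins: r₁=23, r₂=19, c₁=23, c₂=19, n=42
p_obs = C(23,12)·C(19,11)/C(42,23); sum pmf over tables with pmf ≤ p_obs
p-value (two-sided) = 0.76345
At α=0.05: p ≥ α → fail to reject H₀

reject H₀: no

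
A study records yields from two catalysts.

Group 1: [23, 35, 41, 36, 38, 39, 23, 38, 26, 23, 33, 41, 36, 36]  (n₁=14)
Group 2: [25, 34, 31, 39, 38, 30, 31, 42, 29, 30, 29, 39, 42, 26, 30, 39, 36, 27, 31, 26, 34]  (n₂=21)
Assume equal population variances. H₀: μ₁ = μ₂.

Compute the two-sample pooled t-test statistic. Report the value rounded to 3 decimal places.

test statistic = 0.325

x̄₁=33.429, s₁=6.745, n₁=14
x̄₂=32.762, s₂=5.356, n₂=21
s_p² = [13·6.745² + 20·5.356²]/33 = 35.3102
SE = √(s_p²·(1/14+1/21)) = 2.0503
t = (33.429−32.762)/2.0503 = 0.3252
df = 33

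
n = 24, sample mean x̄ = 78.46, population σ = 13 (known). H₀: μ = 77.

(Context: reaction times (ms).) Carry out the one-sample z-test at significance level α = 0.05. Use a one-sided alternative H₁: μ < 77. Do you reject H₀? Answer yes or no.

SE = σ/√n = 13/√24 = 2.6536
z = (x̄−μ₀)/SE = (78.46−77)/2.6536 = 0.5502
p-value (one-sided, H₁ less) = 0.70891
At α=0.05: p ≥ α → fail to reject H₀

reject H₀: no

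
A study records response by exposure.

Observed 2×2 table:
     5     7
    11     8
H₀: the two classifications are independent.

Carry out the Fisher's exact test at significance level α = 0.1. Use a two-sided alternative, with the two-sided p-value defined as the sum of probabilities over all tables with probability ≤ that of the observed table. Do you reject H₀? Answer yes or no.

reject H₀: no

Margins: r₁=12, r₂=19, c₁=16, c₂=15, n=31
p_obs = C(12,5)·C(19,11)/C(31,16); sum pmf over tables with pmf ≤ p_obs
p-value (two-sided) = 0.47255
At α=0.1: p ≥ α → fail to reject H₀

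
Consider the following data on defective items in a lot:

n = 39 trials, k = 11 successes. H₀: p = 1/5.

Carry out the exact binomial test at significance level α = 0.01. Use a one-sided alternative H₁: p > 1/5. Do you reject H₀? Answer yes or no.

Exact binomial: n=39, k=11, p₀=1/5=0.2000
P(X≥11) from Σ C(n,i)·p₀^i·(1−p₀)^(n−i)
p-value (one-sided, H₁ greater) = 0.14062
At α=0.01: p ≥ α → fail to reject H₀

reject H₀: no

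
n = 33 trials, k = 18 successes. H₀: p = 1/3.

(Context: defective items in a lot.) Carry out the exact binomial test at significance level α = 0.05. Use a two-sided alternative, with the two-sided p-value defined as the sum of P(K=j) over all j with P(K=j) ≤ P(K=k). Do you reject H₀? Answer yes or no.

reject H₀: yes

Exact binomial: n=33, k=18, p₀=1/3=0.3333
P(X=j) = C(n,j)·p₀^j·(1−p₀)^(n−j); p = Σ P(X=j) over j with P(X=j) ≤ P(X=18)
p-value (two-sided) = 0.01496
At α=0.05: p < α → reject H₀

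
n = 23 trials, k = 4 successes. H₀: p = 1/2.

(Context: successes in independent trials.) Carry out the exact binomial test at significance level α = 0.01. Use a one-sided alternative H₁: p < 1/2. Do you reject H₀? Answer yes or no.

reject H₀: yes

Exact binomial: n=23, k=4, p₀=1/2=0.5000
P(X≤4) from Σ C(n,i)·p₀^i·(1−p₀)^(n−i)
p-value (one-sided, H₁ less) = 0.00130
At α=0.01: p < α → reject H₀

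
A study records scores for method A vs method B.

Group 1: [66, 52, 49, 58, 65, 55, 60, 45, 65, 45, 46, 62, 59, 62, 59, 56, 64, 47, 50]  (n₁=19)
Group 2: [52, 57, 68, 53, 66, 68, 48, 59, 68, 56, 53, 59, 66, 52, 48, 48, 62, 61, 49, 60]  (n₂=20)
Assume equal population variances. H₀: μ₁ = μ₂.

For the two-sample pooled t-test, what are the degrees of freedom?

df = n₁ + n₂ − 2 = 19 + 20 − 2 = 37

degrees of freedom = 37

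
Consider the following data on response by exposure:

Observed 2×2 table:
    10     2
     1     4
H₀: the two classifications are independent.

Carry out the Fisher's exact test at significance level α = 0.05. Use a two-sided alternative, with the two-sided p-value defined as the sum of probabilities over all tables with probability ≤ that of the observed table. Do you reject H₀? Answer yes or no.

reject H₀: yes

Margins: r₁=12, r₂=5, c₁=11, c₂=6, n=17
p_obs = C(12,10)·C(5,1)/C(17,11); sum pmf over tables with pmf ≤ p_obs
p-value (two-sided) = 0.02763
At α=0.05: p < α → reject H₀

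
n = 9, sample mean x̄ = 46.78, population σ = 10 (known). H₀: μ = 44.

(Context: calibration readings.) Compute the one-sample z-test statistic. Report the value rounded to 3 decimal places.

test statistic = 0.834

SE = σ/√n = 10/√9 = 3.3333
z = (x̄−μ₀)/SE = (46.78−44)/3.3333 = 0.8340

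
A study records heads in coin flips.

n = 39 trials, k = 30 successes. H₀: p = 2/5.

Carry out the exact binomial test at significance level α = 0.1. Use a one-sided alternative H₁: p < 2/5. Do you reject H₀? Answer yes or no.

Exact binomial: n=39, k=30, p₀=2/5=0.4000
P(X≤30) from Σ C(n,i)·p₀^i·(1−p₀)^(n−i)
p-value (one-sided, H₁ less) = 1.00000
At α=0.1: p ≥ α → fail to reject H₀

reject H₀: no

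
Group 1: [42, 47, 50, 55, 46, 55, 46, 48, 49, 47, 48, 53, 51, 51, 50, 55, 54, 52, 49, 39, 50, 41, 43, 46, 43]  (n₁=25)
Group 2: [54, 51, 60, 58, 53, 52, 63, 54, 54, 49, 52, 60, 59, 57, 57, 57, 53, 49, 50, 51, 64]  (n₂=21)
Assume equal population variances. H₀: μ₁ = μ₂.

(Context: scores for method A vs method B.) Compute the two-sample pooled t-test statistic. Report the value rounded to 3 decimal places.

x̄₁=48.400, s₁=4.481, n₁=25
x̄₂=55.095, s₂=4.415, n₂=21
s_p² = [24·4.481² + 20·4.415²]/44 = 19.8139
SE = √(s_p²·(1/25+1/21)) = 1.3176
t = (48.400−55.095)/1.3176 = -5.0814
df = 44

test statistic = -5.081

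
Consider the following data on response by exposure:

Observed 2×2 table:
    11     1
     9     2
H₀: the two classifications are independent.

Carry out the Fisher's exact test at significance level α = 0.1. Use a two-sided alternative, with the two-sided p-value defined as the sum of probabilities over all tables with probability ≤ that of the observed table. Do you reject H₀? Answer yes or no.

Margins: r₁=12, r₂=11, c₁=20, c₂=3, n=23
p_obs = C(12,11)·C(11,9)/C(23,20); sum pmf over tables with pmf ≤ p_obs
p-value (two-sided) = 0.59006
At α=0.1: p ≥ α → fail to reject H₀

reject H₀: no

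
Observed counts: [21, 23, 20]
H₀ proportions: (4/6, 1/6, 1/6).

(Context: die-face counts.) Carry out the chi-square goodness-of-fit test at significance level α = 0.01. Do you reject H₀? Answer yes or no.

n = 64; E_i = n·p_i = [42.67, 10.67, 10.67]
χ² = (21−42.67)²/42.67 + (23−10.67)²/10.67 + (20−10.67)²/10.67 = 33.4297
df = 2
p-value (upper-tail) = 0.00000
At α=0.01: p < α → reject H₀

reject H₀: yes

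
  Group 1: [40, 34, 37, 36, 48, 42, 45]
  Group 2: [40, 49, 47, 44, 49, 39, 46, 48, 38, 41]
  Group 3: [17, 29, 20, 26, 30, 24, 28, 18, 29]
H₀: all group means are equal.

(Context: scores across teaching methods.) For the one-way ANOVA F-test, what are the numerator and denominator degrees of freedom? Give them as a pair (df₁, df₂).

degrees of freedom = [2, 23]

k = 3 groups, N = 26 total
df = (k−1, N−k) = (3−1, 26−3) = (2, 23)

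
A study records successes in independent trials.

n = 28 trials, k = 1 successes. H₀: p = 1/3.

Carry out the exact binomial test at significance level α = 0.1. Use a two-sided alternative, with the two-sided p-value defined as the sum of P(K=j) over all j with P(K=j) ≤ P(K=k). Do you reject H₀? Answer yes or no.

reject H₀: yes

Exact binomial: n=28, k=1, p₀=1/3=0.3333
P(X=j) = C(n,j)·p₀^j·(1−p₀)^(n−j); p = Σ P(X=j) over j with P(X=j) ≤ P(X=1)
p-value (two-sided) = 0.00037
At α=0.1: p < α → reject H₀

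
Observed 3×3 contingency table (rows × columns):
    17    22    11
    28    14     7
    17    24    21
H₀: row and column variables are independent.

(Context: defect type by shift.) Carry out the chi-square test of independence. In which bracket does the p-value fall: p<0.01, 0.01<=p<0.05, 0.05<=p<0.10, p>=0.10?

Row totals [50, 49, 62], col totals [62, 60, 39], n=161
χ² = (17−19.25)²/19.25 + (22−18.63)²/18.63 + (11−12.11)²/12.11 + (28−18.87)²/18.87 + (14−18.26)²/18.26 + (7−11.87)²/11.87 + (17−23.88)²/23.88 + (24−23.11)²/23.11 + (21−15.02)²/15.02 = 12.7811
df = 4
p-value (upper-tail) = 0.01240
→ bracket: 0.01<=p<0.05

p-value bracket: 0.01<=p<0.05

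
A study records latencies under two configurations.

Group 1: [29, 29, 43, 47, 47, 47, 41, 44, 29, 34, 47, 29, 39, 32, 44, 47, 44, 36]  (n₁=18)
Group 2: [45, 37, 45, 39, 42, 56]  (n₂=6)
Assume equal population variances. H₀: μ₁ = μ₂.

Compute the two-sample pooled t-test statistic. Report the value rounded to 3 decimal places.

x̄₁=39.333, s₁=7.260, n₁=18
x̄₂=44.000, s₂=6.693, n₂=6
s_p² = [17·7.260² + 5·6.693²]/22 = 50.9091
SE = √(s_p²·(1/18+1/6)) = 3.3635
t = (39.333−44.000)/3.3635 = -1.3874
df = 22

test statistic = -1.387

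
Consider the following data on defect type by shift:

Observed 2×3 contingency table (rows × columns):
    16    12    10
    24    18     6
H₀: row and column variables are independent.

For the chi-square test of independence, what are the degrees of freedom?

df = (r−1)(c−1) = (2−1)·(3−1) = 2

degrees of freedom = 2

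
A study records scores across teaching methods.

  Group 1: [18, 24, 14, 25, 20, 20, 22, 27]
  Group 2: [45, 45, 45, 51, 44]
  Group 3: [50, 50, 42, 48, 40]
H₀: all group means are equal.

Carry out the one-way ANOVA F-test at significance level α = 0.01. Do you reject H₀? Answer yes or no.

Group means [21.25, 46.00, 46.00], grand mean 35.000
SSB = Σnᵢ(x̄ᵢ−x̄)² = 2722.500; SSW = ΣΣ(x−x̄ᵢ)² = 241.500
MSB = 2722.500/2 = 1361.2500; MSW = 241.500/15 = 16.1000
F = MSB/MSW = 84.5497
df = (2, 15)
p-value (upper-tail) = 0.00000
At α=0.01: p < α → reject H₀

reject H₀: yes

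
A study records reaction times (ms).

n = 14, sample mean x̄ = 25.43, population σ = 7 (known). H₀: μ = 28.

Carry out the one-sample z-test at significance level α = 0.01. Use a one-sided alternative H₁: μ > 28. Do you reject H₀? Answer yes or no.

reject H₀: no

SE = σ/√n = 7/√14 = 1.8708
z = (x̄−μ₀)/SE = (25.43−28)/1.8708 = -1.3737
p-value (one-sided, H₁ greater) = 0.91524
At α=0.01: p ≥ α → fail to reject H₀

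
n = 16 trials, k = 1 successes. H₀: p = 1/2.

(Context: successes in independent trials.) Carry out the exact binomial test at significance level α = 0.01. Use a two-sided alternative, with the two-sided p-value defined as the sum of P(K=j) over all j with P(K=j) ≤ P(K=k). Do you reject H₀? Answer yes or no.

reject H₀: yes

Exact binomial: n=16, k=1, p₀=1/2=0.5000
P(X=j) = C(n,j)·p₀^j·(1−p₀)^(n−j); p = Σ P(X=j) over j with P(X=j) ≤ P(X=1)
p-value (two-sided) = 0.00052
At α=0.01: p < α → reject H₀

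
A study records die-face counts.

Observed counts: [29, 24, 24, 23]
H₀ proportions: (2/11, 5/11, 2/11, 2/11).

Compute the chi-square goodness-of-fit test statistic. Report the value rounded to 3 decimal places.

test statistic = 19.702

n = 100; E_i = n·p_i = [18.18, 45.45, 18.18, 18.18]
χ² = (29−18.18)²/18.18 + (24−45.45)²/45.45 + (24−18.18)²/18.18 + (23−18.18)²/18.18 = 19.7020
df = 3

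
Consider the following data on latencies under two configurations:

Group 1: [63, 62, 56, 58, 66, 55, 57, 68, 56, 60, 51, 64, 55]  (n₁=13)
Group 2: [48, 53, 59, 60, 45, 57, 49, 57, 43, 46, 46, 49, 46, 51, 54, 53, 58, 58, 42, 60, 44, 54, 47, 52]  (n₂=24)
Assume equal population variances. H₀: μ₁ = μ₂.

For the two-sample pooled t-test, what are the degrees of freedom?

df = n₁ + n₂ − 2 = 13 + 24 − 2 = 35

degrees of freedom = 35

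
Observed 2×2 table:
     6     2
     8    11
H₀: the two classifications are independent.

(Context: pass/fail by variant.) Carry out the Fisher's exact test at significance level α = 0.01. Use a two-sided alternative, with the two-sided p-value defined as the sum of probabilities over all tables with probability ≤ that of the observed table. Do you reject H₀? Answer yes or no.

Margins: r₁=8, r₂=19, c₁=14, c₂=13, n=27
p_obs = C(8,6)·C(19,8)/C(27,14); sum pmf over tables with pmf ≤ p_obs
p-value (two-sided) = 0.20870
At α=0.01: p ≥ α → fail to reject H₀

reject H₀: no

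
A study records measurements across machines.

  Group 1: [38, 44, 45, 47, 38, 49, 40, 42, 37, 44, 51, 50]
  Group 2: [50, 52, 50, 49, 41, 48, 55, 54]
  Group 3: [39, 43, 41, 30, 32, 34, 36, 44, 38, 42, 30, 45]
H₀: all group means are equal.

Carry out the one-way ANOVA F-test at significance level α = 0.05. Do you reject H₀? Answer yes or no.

Group means [43.75, 49.88, 37.83], grand mean 43.062
SSB = Σnᵢ(x̄ᵢ−x̄)² = 705.083; SSW = ΣΣ(x−x̄ᵢ)² = 710.792
MSB = 705.083/2 = 352.5417; MSW = 710.792/29 = 24.5101
F = MSB/MSW = 14.3836
df = (2, 29)
p-value (upper-tail) = 0.00005
At α=0.05: p < α → reject H₀

reject H₀: yes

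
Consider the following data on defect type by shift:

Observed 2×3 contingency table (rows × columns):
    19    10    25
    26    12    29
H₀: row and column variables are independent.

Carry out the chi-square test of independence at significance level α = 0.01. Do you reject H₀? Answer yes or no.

Row totals [54, 67], col totals [45, 22, 54], n=121
χ² = (19−20.08)²/20.08 + (10−9.82)²/9.82 + (25−24.10)²/24.10 + (26−24.92)²/24.92 + (12−12.18)²/12.18 + (29−29.90)²/29.90 = 0.1723
df = 2
p-value (upper-tail) = 0.91746
At α=0.01: p ≥ α → fail to reject H₀

reject H₀: no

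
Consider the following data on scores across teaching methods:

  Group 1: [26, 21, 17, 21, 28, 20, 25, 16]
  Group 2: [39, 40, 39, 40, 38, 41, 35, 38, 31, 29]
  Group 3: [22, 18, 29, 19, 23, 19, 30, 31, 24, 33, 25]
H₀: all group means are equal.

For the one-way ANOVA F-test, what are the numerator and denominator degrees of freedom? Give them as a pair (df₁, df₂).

degrees of freedom = [2, 26]

k = 3 groups, N = 29 total
df = (k−1, N−k) = (3−1, 29−3) = (2, 26)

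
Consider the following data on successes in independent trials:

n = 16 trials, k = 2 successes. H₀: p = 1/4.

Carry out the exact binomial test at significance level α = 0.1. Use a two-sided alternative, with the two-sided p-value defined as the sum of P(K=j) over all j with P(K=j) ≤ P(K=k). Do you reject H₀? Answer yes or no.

reject H₀: no

Exact binomial: n=16, k=2, p₀=1/4=0.2500
P(X=j) = C(n,j)·p₀^j·(1−p₀)^(n−j); p = Σ P(X=j) over j with P(X=j) ≤ P(X=2)
p-value (two-sided) = 0.38677
At α=0.1: p ≥ α → fail to reject H₀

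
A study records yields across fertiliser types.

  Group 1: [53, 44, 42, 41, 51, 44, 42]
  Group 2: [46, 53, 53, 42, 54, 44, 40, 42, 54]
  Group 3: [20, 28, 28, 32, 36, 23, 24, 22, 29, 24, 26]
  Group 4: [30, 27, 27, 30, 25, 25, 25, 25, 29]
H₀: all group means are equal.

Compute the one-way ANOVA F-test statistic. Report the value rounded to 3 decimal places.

test statistic = 56.024

Group means [45.29, 47.56, 26.55, 27.00], grand mean 35.556
SSB = Σnᵢ(x̄ᵢ−x̄)² = 3510.511; SSW = ΣΣ(x−x̄ᵢ)² = 668.378
MSB = 3510.511/3 = 1170.1703; MSW = 668.378/32 = 20.8868
F = MSB/MSW = 56.0244
df = (3, 32)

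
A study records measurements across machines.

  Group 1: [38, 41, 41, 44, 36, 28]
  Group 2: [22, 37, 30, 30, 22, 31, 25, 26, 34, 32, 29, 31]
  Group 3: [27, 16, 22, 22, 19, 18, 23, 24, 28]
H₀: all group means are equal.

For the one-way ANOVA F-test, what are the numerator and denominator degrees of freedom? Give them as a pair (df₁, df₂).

k = 3 groups, N = 27 total
df = (k−1, N−k) = (3−1, 27−3) = (2, 24)

degrees of freedom = [2, 24]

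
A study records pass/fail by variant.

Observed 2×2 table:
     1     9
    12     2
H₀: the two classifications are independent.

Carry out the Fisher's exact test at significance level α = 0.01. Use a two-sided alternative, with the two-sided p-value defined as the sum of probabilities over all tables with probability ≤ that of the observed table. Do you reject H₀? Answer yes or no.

reject H₀: yes

Margins: r₁=10, r₂=14, c₁=13, c₂=11, n=24
p_obs = C(10,1)·C(14,12)/C(24,13); sum pmf over tables with pmf ≤ p_obs
p-value (two-sided) = 0.00052
At α=0.01: p < α → reject H₀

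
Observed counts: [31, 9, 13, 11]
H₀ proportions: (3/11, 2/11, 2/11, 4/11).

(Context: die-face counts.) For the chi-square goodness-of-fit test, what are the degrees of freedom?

degrees of freedom = 3

df = k − 1 = 4 − 1 = 3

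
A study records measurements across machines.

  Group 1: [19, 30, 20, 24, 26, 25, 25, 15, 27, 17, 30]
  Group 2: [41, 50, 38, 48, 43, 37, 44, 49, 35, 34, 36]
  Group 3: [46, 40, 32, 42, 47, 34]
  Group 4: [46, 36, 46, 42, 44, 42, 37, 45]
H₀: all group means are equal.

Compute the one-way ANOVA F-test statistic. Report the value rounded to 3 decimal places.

test statistic = 29.544

Group means [23.45, 41.36, 40.17, 42.25], grand mean 35.889
SSB = Σnᵢ(x̄ᵢ−x̄)² = 2463.949; SSW = ΣΣ(x−x̄ᵢ)² = 889.606
MSB = 2463.949/3 = 821.3165; MSW = 889.606/32 = 27.8002
F = MSB/MSW = 29.5436
df = (3, 32)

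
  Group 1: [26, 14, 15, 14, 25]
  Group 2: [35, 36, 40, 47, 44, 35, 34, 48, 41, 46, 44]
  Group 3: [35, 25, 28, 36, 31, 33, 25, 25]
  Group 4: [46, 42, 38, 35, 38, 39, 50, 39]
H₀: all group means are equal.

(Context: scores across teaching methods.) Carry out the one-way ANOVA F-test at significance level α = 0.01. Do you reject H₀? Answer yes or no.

Group means [18.80, 40.91, 29.75, 40.88], grand mean 34.656
SSB = Σnᵢ(x̄ᵢ−x̄)² = 2189.135; SSW = ΣΣ(x−x̄ᵢ)² = 744.084
MSB = 2189.135/3 = 729.7116; MSW = 744.084/28 = 26.5744
F = MSB/MSW = 27.4592
df = (3, 28)
p-value (upper-tail) = 0.00000
At α=0.01: p < α → reject H₀

reject H₀: yes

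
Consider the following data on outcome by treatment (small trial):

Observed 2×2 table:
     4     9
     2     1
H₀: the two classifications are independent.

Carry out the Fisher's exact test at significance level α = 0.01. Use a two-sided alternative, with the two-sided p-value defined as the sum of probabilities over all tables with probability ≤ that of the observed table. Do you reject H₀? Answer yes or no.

reject H₀: no

Margins: r₁=13, r₂=3, c₁=6, c₂=10, n=16
p_obs = C(13,4)·C(3,2)/C(16,6); sum pmf over tables with pmf ≤ p_obs
p-value (two-sided) = 0.51786
At α=0.01: p ≥ α → fail to reject H₀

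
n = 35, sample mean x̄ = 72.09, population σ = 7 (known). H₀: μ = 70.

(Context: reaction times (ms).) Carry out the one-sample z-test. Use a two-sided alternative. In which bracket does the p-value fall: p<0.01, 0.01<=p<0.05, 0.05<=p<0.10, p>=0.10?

SE = σ/√n = 7/√35 = 1.1832
z = (x̄−μ₀)/SE = (72.09−70)/1.1832 = 1.7664
p-value (two-sided) = 0.07733
→ bracket: 0.05<=p<0.10

p-value bracket: 0.05<=p<0.10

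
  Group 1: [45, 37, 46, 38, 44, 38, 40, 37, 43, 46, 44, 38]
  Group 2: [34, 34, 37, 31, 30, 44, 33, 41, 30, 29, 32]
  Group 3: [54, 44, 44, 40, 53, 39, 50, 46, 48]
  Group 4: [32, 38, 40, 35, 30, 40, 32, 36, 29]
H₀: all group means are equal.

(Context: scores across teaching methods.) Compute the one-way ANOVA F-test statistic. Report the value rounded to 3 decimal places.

Group means [41.33, 34.09, 46.44, 34.67], grand mean 39.049
SSB = Σnᵢ(x̄ᵢ−x̄)² = 998.104; SSW = ΣΣ(x−x̄ᵢ)² = 737.798
MSB = 998.104/3 = 332.7015; MSW = 737.798/37 = 19.9405
F = MSB/MSW = 16.6847
df = (3, 37)

test statistic = 16.685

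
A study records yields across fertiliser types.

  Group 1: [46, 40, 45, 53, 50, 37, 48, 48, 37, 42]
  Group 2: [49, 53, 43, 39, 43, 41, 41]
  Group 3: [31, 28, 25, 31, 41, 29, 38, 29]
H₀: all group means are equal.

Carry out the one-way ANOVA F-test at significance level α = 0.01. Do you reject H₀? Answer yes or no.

Group means [44.60, 44.14, 31.50], grand mean 40.280
SSB = Σnᵢ(x̄ᵢ−x̄)² = 907.783; SSW = ΣΣ(x−x̄ᵢ)² = 619.257
MSB = 907.783/2 = 453.8914; MSW = 619.257/22 = 28.1481
F = MSB/MSW = 16.1251
df = (2, 22)
p-value (upper-tail) = 0.00005
At α=0.01: p < α → reject H₀

reject H₀: yes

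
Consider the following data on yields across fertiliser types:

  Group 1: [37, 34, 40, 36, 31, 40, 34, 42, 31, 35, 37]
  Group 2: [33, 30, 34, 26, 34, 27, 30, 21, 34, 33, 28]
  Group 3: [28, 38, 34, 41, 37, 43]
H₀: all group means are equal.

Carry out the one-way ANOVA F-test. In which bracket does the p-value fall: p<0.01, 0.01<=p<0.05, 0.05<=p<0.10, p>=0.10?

p-value bracket: p<0.01

Group means [36.09, 30.00, 36.83], grand mean 33.857
SSB = Σnᵢ(x̄ᵢ−x̄)² = 271.686; SSW = ΣΣ(x−x̄ᵢ)² = 447.742
MSB = 271.686/2 = 135.8431; MSW = 447.742/25 = 17.9097
F = MSB/MSW = 7.5849
df = (2, 25)
p-value (upper-tail) = 0.00266
→ bracket: p<0.01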